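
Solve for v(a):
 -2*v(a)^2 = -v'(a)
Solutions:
 v(a) = -1/(C1 + 2*a)


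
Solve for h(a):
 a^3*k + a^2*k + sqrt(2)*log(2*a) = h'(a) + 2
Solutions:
 h(a) = C1 + a^4*k/4 + a^3*k/3 + sqrt(2)*a*log(a) - 2*a - sqrt(2)*a + sqrt(2)*a*log(2)


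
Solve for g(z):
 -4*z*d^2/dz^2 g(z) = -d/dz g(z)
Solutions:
 g(z) = C1 + C2*z^(5/4)


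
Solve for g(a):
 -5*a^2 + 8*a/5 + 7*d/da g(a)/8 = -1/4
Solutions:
 g(a) = C1 + 40*a^3/21 - 32*a^2/35 - 2*a/7


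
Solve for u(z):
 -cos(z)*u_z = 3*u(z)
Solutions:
 u(z) = C1*(sin(z) - 1)^(3/2)/(sin(z) + 1)^(3/2)


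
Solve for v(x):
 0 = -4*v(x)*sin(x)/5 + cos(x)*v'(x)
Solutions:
 v(x) = C1/cos(x)^(4/5)


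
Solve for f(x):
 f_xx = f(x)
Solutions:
 f(x) = C1*exp(-x) + C2*exp(x)


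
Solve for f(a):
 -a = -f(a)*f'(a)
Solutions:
 f(a) = -sqrt(C1 + a^2)
 f(a) = sqrt(C1 + a^2)


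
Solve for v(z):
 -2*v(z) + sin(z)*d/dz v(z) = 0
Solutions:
 v(z) = C1*(cos(z) - 1)/(cos(z) + 1)


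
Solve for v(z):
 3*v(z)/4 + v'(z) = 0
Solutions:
 v(z) = C1*exp(-3*z/4)


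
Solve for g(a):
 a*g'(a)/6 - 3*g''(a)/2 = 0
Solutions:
 g(a) = C1 + C2*erfi(sqrt(2)*a/6)


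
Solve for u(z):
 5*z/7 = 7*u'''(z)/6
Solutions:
 u(z) = C1 + C2*z + C3*z^2 + 5*z^4/196


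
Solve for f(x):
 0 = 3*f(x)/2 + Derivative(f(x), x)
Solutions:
 f(x) = C1*exp(-3*x/2)


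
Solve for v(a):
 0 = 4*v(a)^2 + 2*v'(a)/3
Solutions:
 v(a) = 1/(C1 + 6*a)


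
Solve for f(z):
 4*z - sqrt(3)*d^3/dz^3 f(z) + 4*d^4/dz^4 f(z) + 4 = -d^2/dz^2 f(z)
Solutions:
 f(z) = C1 + C2*z - 2*z^3/3 + 2*z^2*(-sqrt(3) - 1) + (C3*sin(sqrt(13)*z/8) + C4*cos(sqrt(13)*z/8))*exp(sqrt(3)*z/8)


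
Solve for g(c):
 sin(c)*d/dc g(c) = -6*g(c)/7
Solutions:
 g(c) = C1*(cos(c) + 1)^(3/7)/(cos(c) - 1)^(3/7)


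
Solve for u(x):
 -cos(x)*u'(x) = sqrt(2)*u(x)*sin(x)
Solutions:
 u(x) = C1*cos(x)^(sqrt(2))


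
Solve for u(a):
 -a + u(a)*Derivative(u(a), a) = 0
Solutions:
 u(a) = -sqrt(C1 + a^2)
 u(a) = sqrt(C1 + a^2)


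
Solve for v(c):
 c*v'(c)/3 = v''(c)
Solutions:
 v(c) = C1 + C2*erfi(sqrt(6)*c/6)


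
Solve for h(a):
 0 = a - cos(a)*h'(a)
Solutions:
 h(a) = C1 + Integral(a/cos(a), a)


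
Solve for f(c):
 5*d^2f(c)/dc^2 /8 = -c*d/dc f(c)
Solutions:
 f(c) = C1 + C2*erf(2*sqrt(5)*c/5)


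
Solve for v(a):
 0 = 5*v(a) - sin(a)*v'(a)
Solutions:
 v(a) = C1*sqrt(cos(a) - 1)*(cos(a)^2 - 2*cos(a) + 1)/(sqrt(cos(a) + 1)*(cos(a)^2 + 2*cos(a) + 1))


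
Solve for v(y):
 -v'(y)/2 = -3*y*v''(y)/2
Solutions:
 v(y) = C1 + C2*y^(4/3)


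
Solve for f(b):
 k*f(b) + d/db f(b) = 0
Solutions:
 f(b) = C1*exp(-b*k)


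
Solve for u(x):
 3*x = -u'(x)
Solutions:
 u(x) = C1 - 3*x^2/2


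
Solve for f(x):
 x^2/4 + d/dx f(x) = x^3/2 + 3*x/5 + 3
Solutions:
 f(x) = C1 + x^4/8 - x^3/12 + 3*x^2/10 + 3*x


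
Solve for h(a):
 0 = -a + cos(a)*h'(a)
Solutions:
 h(a) = C1 + Integral(a/cos(a), a)


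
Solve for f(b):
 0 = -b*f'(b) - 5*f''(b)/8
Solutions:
 f(b) = C1 + C2*erf(2*sqrt(5)*b/5)


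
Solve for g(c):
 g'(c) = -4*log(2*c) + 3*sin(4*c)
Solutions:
 g(c) = C1 - 4*c*log(c) - 4*c*log(2) + 4*c - 3*cos(4*c)/4


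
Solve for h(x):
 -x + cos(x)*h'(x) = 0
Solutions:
 h(x) = C1 + Integral(x/cos(x), x)


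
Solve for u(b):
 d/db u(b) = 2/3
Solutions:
 u(b) = C1 + 2*b/3


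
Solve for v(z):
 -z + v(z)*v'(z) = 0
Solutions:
 v(z) = -sqrt(C1 + z^2)
 v(z) = sqrt(C1 + z^2)


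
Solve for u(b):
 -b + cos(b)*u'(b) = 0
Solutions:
 u(b) = C1 + Integral(b/cos(b), b)


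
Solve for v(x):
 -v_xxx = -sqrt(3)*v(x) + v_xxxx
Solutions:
 v(x) = C1*exp(x*(-3 + sqrt(3)*sqrt(-16*2^(1/3)*3^(5/6)/(-3*sqrt(3) + sqrt(27 + 256*sqrt(3)))^(1/3) + 3 + 2*6^(2/3)*(-3*sqrt(3) + sqrt(27 + 256*sqrt(3)))^(1/3)))/12)*sin(sqrt(6)*x*sqrt(-8*2^(1/3)*3^(5/6)/(-3*sqrt(3) + sqrt(27 + 256*sqrt(3)))^(1/3) - 3 + 6^(2/3)*(-3*sqrt(3) + sqrt(27 + 256*sqrt(3)))^(1/3) + 3*sqrt(3)/sqrt(-16*2^(1/3)*3^(5/6)/(-3*sqrt(3) + sqrt(27 + 256*sqrt(3)))^(1/3) + 3 + 2*6^(2/3)*(-3*sqrt(3) + sqrt(27 + 256*sqrt(3)))^(1/3)))/12) + C2*exp(x*(-3 + sqrt(3)*sqrt(-16*2^(1/3)*3^(5/6)/(-3*sqrt(3) + sqrt(27 + 256*sqrt(3)))^(1/3) + 3 + 2*6^(2/3)*(-3*sqrt(3) + sqrt(27 + 256*sqrt(3)))^(1/3)))/12)*cos(sqrt(6)*x*sqrt(-8*2^(1/3)*3^(5/6)/(-3*sqrt(3) + sqrt(27 + 256*sqrt(3)))^(1/3) - 3 + 6^(2/3)*(-3*sqrt(3) + sqrt(27 + 256*sqrt(3)))^(1/3) + 3*sqrt(3)/sqrt(-16*2^(1/3)*3^(5/6)/(-3*sqrt(3) + sqrt(27 + 256*sqrt(3)))^(1/3) + 3 + 2*6^(2/3)*(-3*sqrt(3) + sqrt(27 + 256*sqrt(3)))^(1/3)))/12) + C3*exp(x*(-3 - sqrt(3)*sqrt(-16*2^(1/3)*3^(5/6)/(-3*sqrt(3) + sqrt(27 + 256*sqrt(3)))^(1/3) + 3 + 2*6^(2/3)*(-3*sqrt(3) + sqrt(27 + 256*sqrt(3)))^(1/3)) + sqrt(6)*sqrt(-6^(2/3)*(-3*sqrt(3) + sqrt(27 + 256*sqrt(3)))^(1/3) + 3 + 8*2^(1/3)*3^(5/6)/(-3*sqrt(3) + sqrt(27 + 256*sqrt(3)))^(1/3) + 3*sqrt(3)/sqrt(-16*2^(1/3)*3^(5/6)/(-3*sqrt(3) + sqrt(27 + 256*sqrt(3)))^(1/3) + 3 + 2*6^(2/3)*(-3*sqrt(3) + sqrt(27 + 256*sqrt(3)))^(1/3))))/12) + C4*exp(-x*(sqrt(3)*sqrt(-16*2^(1/3)*3^(5/6)/(-3*sqrt(3) + sqrt(27 + 256*sqrt(3)))^(1/3) + 3 + 2*6^(2/3)*(-3*sqrt(3) + sqrt(27 + 256*sqrt(3)))^(1/3)) + 3 + sqrt(6)*sqrt(-6^(2/3)*(-3*sqrt(3) + sqrt(27 + 256*sqrt(3)))^(1/3) + 3 + 8*2^(1/3)*3^(5/6)/(-3*sqrt(3) + sqrt(27 + 256*sqrt(3)))^(1/3) + 3*sqrt(3)/sqrt(-16*2^(1/3)*3^(5/6)/(-3*sqrt(3) + sqrt(27 + 256*sqrt(3)))^(1/3) + 3 + 2*6^(2/3)*(-3*sqrt(3) + sqrt(27 + 256*sqrt(3)))^(1/3))))/12)


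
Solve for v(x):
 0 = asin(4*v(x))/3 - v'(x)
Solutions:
 Integral(1/asin(4*_y), (_y, v(x))) = C1 + x/3


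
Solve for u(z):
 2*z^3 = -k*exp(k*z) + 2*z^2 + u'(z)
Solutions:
 u(z) = C1 + z^4/2 - 2*z^3/3 + exp(k*z)


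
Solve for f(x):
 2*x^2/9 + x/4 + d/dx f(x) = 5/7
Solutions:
 f(x) = C1 - 2*x^3/27 - x^2/8 + 5*x/7


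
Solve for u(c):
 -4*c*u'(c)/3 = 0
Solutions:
 u(c) = C1


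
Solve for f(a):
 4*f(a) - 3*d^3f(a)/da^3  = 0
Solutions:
 f(a) = C3*exp(6^(2/3)*a/3) + (C1*sin(2^(2/3)*3^(1/6)*a/2) + C2*cos(2^(2/3)*3^(1/6)*a/2))*exp(-6^(2/3)*a/6)


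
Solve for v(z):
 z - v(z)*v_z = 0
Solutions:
 v(z) = -sqrt(C1 + z^2)
 v(z) = sqrt(C1 + z^2)


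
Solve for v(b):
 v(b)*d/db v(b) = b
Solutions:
 v(b) = -sqrt(C1 + b^2)
 v(b) = sqrt(C1 + b^2)


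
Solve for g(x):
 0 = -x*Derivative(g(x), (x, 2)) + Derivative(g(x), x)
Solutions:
 g(x) = C1 + C2*x^2


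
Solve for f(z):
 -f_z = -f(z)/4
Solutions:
 f(z) = C1*exp(z/4)


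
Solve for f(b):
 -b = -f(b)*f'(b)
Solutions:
 f(b) = -sqrt(C1 + b^2)
 f(b) = sqrt(C1 + b^2)


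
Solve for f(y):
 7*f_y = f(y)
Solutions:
 f(y) = C1*exp(y/7)


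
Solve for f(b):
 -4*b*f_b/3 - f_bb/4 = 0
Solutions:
 f(b) = C1 + C2*erf(2*sqrt(6)*b/3)


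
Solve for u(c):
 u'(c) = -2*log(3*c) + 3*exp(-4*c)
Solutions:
 u(c) = C1 - 2*c*log(c) + 2*c*(1 - log(3)) - 3*exp(-4*c)/4


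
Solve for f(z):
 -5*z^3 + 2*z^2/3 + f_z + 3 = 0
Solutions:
 f(z) = C1 + 5*z^4/4 - 2*z^3/9 - 3*z


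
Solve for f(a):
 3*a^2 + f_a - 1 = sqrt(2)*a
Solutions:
 f(a) = C1 - a^3 + sqrt(2)*a^2/2 + a


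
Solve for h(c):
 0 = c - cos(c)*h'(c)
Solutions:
 h(c) = C1 + Integral(c/cos(c), c)


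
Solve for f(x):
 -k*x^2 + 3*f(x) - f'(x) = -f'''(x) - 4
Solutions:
 f(x) = C1*exp(6^(1/3)*x*(2*3^(1/3)/(sqrt(717) + 27)^(1/3) + 2^(1/3)*(sqrt(717) + 27)^(1/3))/12)*sin(2^(1/3)*3^(1/6)*x*(-2^(1/3)*3^(2/3)*(sqrt(717) + 27)^(1/3) + 6/(sqrt(717) + 27)^(1/3))/12) + C2*exp(6^(1/3)*x*(2*3^(1/3)/(sqrt(717) + 27)^(1/3) + 2^(1/3)*(sqrt(717) + 27)^(1/3))/12)*cos(2^(1/3)*3^(1/6)*x*(-2^(1/3)*3^(2/3)*(sqrt(717) + 27)^(1/3) + 6/(sqrt(717) + 27)^(1/3))/12) + C3*exp(-6^(1/3)*x*(2*3^(1/3)/(sqrt(717) + 27)^(1/3) + 2^(1/3)*(sqrt(717) + 27)^(1/3))/6) + k*x^2/3 + 2*k*x/9 + 2*k/27 - 4/3


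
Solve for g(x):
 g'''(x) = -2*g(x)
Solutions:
 g(x) = C3*exp(-2^(1/3)*x) + (C1*sin(2^(1/3)*sqrt(3)*x/2) + C2*cos(2^(1/3)*sqrt(3)*x/2))*exp(2^(1/3)*x/2)


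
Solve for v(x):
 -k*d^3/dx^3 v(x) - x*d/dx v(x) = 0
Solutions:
 v(x) = C1 + Integral(C2*airyai(x*(-1/k)^(1/3)) + C3*airybi(x*(-1/k)^(1/3)), x)


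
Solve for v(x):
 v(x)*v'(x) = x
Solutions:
 v(x) = -sqrt(C1 + x^2)
 v(x) = sqrt(C1 + x^2)


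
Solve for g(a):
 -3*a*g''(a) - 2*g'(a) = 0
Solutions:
 g(a) = C1 + C2*a^(1/3)


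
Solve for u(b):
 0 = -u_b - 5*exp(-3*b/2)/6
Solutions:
 u(b) = C1 + 5*exp(-3*b/2)/9


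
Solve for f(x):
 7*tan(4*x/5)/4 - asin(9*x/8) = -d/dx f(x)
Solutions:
 f(x) = C1 + x*asin(9*x/8) + sqrt(64 - 81*x^2)/9 + 35*log(cos(4*x/5))/16


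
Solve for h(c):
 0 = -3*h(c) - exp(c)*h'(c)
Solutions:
 h(c) = C1*exp(3*exp(-c))


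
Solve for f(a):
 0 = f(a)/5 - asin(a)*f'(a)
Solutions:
 f(a) = C1*exp(Integral(1/asin(a), a)/5)


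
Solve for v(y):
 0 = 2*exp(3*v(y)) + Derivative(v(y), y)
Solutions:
 v(y) = log((-3^(2/3) - 3*3^(1/6)*I)*(1/(C1 + 2*y))^(1/3)/6)
 v(y) = log((-3^(2/3) + 3*3^(1/6)*I)*(1/(C1 + 2*y))^(1/3)/6)
 v(y) = log(1/(C1 + 6*y))/3


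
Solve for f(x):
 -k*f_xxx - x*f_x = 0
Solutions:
 f(x) = C1 + Integral(C2*airyai(x*(-1/k)^(1/3)) + C3*airybi(x*(-1/k)^(1/3)), x)


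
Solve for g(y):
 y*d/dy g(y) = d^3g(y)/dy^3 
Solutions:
 g(y) = C1 + Integral(C2*airyai(y) + C3*airybi(y), y)


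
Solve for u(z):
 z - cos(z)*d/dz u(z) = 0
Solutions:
 u(z) = C1 + Integral(z/cos(z), z)


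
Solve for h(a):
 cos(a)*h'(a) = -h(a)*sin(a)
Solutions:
 h(a) = C1*cos(a)


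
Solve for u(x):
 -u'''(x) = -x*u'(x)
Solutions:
 u(x) = C1 + Integral(C2*airyai(x) + C3*airybi(x), x)


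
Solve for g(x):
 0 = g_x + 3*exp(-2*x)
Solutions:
 g(x) = C1 + 3*exp(-2*x)/2


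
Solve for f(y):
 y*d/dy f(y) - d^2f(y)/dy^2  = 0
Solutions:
 f(y) = C1 + C2*erfi(sqrt(2)*y/2)


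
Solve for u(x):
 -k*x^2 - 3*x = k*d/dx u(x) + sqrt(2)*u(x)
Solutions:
 u(x) = C1*exp(-sqrt(2)*x/k) - sqrt(2)*k^3/2 + k^2*x - sqrt(2)*k*x^2/2 + 3*k/2 - 3*sqrt(2)*x/2


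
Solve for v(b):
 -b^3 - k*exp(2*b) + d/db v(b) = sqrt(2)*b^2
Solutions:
 v(b) = C1 + b^4/4 + sqrt(2)*b^3/3 + k*exp(2*b)/2


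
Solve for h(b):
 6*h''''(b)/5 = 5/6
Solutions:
 h(b) = C1 + C2*b + C3*b^2 + C4*b^3 + 25*b^4/864


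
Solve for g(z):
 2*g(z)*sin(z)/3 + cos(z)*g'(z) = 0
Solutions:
 g(z) = C1*cos(z)^(2/3)


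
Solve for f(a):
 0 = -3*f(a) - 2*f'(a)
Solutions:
 f(a) = C1*exp(-3*a/2)


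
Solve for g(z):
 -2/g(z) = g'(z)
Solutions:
 g(z) = -sqrt(C1 - 4*z)
 g(z) = sqrt(C1 - 4*z)


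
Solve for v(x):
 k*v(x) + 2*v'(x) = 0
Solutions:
 v(x) = C1*exp(-k*x/2)


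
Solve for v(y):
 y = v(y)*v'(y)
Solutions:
 v(y) = -sqrt(C1 + y^2)
 v(y) = sqrt(C1 + y^2)


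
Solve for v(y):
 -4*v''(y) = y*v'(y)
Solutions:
 v(y) = C1 + C2*erf(sqrt(2)*y/4)


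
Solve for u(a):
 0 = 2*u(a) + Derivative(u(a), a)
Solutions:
 u(a) = C1*exp(-2*a)


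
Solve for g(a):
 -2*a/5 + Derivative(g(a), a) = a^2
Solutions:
 g(a) = C1 + a^3/3 + a^2/5


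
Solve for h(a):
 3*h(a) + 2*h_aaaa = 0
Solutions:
 h(a) = (C1*sin(6^(1/4)*a/2) + C2*cos(6^(1/4)*a/2))*exp(-6^(1/4)*a/2) + (C3*sin(6^(1/4)*a/2) + C4*cos(6^(1/4)*a/2))*exp(6^(1/4)*a/2)


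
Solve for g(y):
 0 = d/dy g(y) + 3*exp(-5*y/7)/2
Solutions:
 g(y) = C1 + 21*exp(-5*y/7)/10


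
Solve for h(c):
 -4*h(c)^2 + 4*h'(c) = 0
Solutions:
 h(c) = -1/(C1 + c)


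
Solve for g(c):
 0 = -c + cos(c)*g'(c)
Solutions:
 g(c) = C1 + Integral(c/cos(c), c)


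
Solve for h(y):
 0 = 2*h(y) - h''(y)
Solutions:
 h(y) = C1*exp(-sqrt(2)*y) + C2*exp(sqrt(2)*y)


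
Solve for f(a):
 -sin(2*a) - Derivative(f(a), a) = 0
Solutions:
 f(a) = C1 + cos(2*a)/2


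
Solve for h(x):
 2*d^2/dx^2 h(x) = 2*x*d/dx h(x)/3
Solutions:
 h(x) = C1 + C2*erfi(sqrt(6)*x/6)


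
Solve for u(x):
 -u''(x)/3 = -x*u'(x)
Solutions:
 u(x) = C1 + C2*erfi(sqrt(6)*x/2)


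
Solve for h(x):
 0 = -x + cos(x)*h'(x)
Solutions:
 h(x) = C1 + Integral(x/cos(x), x)


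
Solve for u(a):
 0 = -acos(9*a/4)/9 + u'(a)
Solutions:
 u(a) = C1 + a*acos(9*a/4)/9 - sqrt(16 - 81*a^2)/81


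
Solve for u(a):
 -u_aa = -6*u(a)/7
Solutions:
 u(a) = C1*exp(-sqrt(42)*a/7) + C2*exp(sqrt(42)*a/7)


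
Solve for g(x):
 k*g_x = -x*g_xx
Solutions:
 g(x) = C1 + x^(1 - re(k))*(C2*sin(log(x)*Abs(im(k))) + C3*cos(log(x)*im(k)))


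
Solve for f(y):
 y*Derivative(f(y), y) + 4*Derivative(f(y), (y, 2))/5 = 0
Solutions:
 f(y) = C1 + C2*erf(sqrt(10)*y/4)


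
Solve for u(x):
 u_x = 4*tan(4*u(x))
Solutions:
 u(x) = -asin(C1*exp(16*x))/4 + pi/4
 u(x) = asin(C1*exp(16*x))/4


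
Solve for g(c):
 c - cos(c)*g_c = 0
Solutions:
 g(c) = C1 + Integral(c/cos(c), c)


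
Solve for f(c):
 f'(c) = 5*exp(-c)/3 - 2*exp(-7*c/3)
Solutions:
 f(c) = C1 - 5*exp(-c)/3 + 6*exp(-7*c/3)/7


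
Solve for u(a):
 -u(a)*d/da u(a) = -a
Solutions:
 u(a) = -sqrt(C1 + a^2)
 u(a) = sqrt(C1 + a^2)


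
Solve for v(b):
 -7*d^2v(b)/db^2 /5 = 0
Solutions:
 v(b) = C1 + C2*b


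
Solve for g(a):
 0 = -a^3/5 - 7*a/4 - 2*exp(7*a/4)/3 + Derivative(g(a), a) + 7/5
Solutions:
 g(a) = C1 + a^4/20 + 7*a^2/8 - 7*a/5 + 8*exp(7*a/4)/21


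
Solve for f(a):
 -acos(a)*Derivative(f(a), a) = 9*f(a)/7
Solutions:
 f(a) = C1*exp(-9*Integral(1/acos(a), a)/7)


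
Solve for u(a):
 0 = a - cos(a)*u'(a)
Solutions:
 u(a) = C1 + Integral(a/cos(a), a)


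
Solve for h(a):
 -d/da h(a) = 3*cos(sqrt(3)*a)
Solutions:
 h(a) = C1 - sqrt(3)*sin(sqrt(3)*a)


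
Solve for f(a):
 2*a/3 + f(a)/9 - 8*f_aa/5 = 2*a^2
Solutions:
 f(a) = C1*exp(-sqrt(10)*a/12) + C2*exp(sqrt(10)*a/12) + 18*a^2 - 6*a + 2592/5


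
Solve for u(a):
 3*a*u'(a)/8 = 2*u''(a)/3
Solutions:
 u(a) = C1 + C2*erfi(3*sqrt(2)*a/8)


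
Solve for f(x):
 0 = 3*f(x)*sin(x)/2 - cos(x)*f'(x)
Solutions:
 f(x) = C1/cos(x)^(3/2)


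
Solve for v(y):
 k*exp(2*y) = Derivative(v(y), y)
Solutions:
 v(y) = C1 + k*exp(2*y)/2


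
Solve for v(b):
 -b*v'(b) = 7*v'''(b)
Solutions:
 v(b) = C1 + Integral(C2*airyai(-7^(2/3)*b/7) + C3*airybi(-7^(2/3)*b/7), b)


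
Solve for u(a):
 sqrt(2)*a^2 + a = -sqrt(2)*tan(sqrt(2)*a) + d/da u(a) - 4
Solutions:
 u(a) = C1 + sqrt(2)*a^3/3 + a^2/2 + 4*a - log(cos(sqrt(2)*a))


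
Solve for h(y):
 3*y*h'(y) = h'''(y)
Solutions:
 h(y) = C1 + Integral(C2*airyai(3^(1/3)*y) + C3*airybi(3^(1/3)*y), y)


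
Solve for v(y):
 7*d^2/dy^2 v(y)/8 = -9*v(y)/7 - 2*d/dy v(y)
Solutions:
 v(y) = (C1*sin(2*sqrt(2)*y/7) + C2*cos(2*sqrt(2)*y/7))*exp(-8*y/7)


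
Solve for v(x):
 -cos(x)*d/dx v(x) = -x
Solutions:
 v(x) = C1 + Integral(x/cos(x), x)


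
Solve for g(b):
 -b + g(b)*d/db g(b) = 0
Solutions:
 g(b) = -sqrt(C1 + b^2)
 g(b) = sqrt(C1 + b^2)


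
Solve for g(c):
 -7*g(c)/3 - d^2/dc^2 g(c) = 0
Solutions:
 g(c) = C1*sin(sqrt(21)*c/3) + C2*cos(sqrt(21)*c/3)


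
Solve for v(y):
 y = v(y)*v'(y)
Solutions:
 v(y) = -sqrt(C1 + y^2)
 v(y) = sqrt(C1 + y^2)


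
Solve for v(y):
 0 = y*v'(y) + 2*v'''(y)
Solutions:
 v(y) = C1 + Integral(C2*airyai(-2^(2/3)*y/2) + C3*airybi(-2^(2/3)*y/2), y)


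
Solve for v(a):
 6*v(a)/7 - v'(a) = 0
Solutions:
 v(a) = C1*exp(6*a/7)


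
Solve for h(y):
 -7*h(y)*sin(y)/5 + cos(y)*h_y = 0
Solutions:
 h(y) = C1/cos(y)^(7/5)


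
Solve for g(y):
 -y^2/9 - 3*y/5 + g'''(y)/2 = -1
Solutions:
 g(y) = C1 + C2*y + C3*y^2 + y^5/270 + y^4/20 - y^3/3


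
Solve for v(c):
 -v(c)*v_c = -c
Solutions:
 v(c) = -sqrt(C1 + c^2)
 v(c) = sqrt(C1 + c^2)


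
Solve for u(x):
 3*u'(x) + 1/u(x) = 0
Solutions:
 u(x) = -sqrt(C1 - 6*x)/3
 u(x) = sqrt(C1 - 6*x)/3


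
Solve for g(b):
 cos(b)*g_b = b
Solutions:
 g(b) = C1 + Integral(b/cos(b), b)


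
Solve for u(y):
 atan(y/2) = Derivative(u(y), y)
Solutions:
 u(y) = C1 + y*atan(y/2) - log(y^2 + 4)


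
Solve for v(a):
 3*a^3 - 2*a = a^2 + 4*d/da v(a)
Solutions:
 v(a) = C1 + 3*a^4/16 - a^3/12 - a^2/4


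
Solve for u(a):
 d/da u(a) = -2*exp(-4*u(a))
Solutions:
 u(a) = log(-I*(C1 - 8*a)^(1/4))
 u(a) = log(I*(C1 - 8*a)^(1/4))
 u(a) = log(-(C1 - 8*a)^(1/4))
 u(a) = log(C1 - 8*a)/4


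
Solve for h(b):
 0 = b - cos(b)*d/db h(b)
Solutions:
 h(b) = C1 + Integral(b/cos(b), b)


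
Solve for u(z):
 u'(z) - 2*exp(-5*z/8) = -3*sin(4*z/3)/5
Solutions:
 u(z) = C1 + 9*cos(4*z/3)/20 - 16*exp(-5*z/8)/5


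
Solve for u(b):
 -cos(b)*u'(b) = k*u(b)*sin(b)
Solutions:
 u(b) = C1*exp(k*log(cos(b)))


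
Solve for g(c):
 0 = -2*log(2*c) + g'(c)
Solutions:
 g(c) = C1 + 2*c*log(c) - 2*c + c*log(4)


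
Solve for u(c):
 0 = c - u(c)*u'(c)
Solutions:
 u(c) = -sqrt(C1 + c^2)
 u(c) = sqrt(C1 + c^2)


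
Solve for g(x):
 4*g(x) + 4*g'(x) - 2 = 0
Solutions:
 g(x) = C1*exp(-x) + 1/2


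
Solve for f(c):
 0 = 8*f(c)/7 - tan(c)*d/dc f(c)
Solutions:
 f(c) = C1*sin(c)^(8/7)


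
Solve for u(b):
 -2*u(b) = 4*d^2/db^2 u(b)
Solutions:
 u(b) = C1*sin(sqrt(2)*b/2) + C2*cos(sqrt(2)*b/2)


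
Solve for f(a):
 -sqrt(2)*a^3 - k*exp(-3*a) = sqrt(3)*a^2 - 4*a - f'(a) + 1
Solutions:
 f(a) = C1 + sqrt(2)*a^4/4 + sqrt(3)*a^3/3 - 2*a^2 + a - k*exp(-3*a)/3


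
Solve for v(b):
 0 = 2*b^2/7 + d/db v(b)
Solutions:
 v(b) = C1 - 2*b^3/21


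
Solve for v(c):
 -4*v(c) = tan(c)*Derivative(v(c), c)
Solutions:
 v(c) = C1/sin(c)^4


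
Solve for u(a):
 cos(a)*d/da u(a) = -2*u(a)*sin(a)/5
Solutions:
 u(a) = C1*cos(a)^(2/5)


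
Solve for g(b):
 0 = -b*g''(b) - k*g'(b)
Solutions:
 g(b) = C1 + b^(1 - re(k))*(C2*sin(log(b)*Abs(im(k))) + C3*cos(log(b)*im(k)))


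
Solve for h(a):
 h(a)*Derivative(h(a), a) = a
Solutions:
 h(a) = -sqrt(C1 + a^2)
 h(a) = sqrt(C1 + a^2)


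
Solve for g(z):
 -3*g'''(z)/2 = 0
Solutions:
 g(z) = C1 + C2*z + C3*z^2


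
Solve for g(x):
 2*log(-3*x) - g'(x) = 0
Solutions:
 g(x) = C1 + 2*x*log(-x) + 2*x*(-1 + log(3))


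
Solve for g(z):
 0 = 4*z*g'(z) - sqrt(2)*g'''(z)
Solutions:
 g(z) = C1 + Integral(C2*airyai(sqrt(2)*z) + C3*airybi(sqrt(2)*z), z)


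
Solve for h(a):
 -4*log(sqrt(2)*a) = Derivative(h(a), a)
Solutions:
 h(a) = C1 - 4*a*log(a) - a*log(4) + 4*a


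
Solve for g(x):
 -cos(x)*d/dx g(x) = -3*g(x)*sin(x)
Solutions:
 g(x) = C1/cos(x)^3


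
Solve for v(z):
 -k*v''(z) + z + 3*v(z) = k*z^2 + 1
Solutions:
 v(z) = C1*exp(-sqrt(3)*z*sqrt(1/k)) + C2*exp(sqrt(3)*z*sqrt(1/k)) + 2*k^2/9 + k*z^2/3 - z/3 + 1/3


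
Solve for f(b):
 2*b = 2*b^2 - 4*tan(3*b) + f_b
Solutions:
 f(b) = C1 - 2*b^3/3 + b^2 - 4*log(cos(3*b))/3


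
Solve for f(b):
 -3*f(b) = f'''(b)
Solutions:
 f(b) = C3*exp(-3^(1/3)*b) + (C1*sin(3^(5/6)*b/2) + C2*cos(3^(5/6)*b/2))*exp(3^(1/3)*b/2)


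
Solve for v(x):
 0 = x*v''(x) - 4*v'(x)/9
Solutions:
 v(x) = C1 + C2*x^(13/9)


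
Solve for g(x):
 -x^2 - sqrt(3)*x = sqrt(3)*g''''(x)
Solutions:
 g(x) = C1 + C2*x + C3*x^2 + C4*x^3 - sqrt(3)*x^6/1080 - x^5/120


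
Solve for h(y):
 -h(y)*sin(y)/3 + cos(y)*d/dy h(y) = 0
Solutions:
 h(y) = C1/cos(y)^(1/3)


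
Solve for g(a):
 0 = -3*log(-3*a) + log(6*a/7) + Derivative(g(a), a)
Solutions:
 g(a) = C1 + 2*a*log(a) + a*(-2 - log(2) + log(63) + 3*I*pi)


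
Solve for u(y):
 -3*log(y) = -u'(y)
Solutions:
 u(y) = C1 + 3*y*log(y) - 3*y


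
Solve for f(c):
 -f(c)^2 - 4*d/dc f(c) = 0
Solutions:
 f(c) = 4/(C1 + c)


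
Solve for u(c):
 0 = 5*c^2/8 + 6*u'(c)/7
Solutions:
 u(c) = C1 - 35*c^3/144


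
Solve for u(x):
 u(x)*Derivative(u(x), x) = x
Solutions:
 u(x) = -sqrt(C1 + x^2)
 u(x) = sqrt(C1 + x^2)


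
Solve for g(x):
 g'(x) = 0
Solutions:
 g(x) = C1


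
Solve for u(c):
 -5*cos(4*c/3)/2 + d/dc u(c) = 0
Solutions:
 u(c) = C1 + 15*sin(4*c/3)/8


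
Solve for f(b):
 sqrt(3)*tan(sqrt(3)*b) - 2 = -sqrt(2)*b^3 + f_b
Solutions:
 f(b) = C1 + sqrt(2)*b^4/4 - 2*b - log(cos(sqrt(3)*b))


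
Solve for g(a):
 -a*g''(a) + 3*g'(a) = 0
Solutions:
 g(a) = C1 + C2*a^4


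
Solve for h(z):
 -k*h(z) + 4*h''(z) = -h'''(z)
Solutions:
 h(z) = C1*exp(-z*((-27*k/2 + sqrt((128 - 27*k)^2 - 16384)/2 + 64)^(1/3) + 4 + 16/(-27*k/2 + sqrt((128 - 27*k)^2 - 16384)/2 + 64)^(1/3))/3) + C2*exp(z*((-27*k/2 + sqrt((128 - 27*k)^2 - 16384)/2 + 64)^(1/3) - sqrt(3)*I*(-27*k/2 + sqrt((128 - 27*k)^2 - 16384)/2 + 64)^(1/3) - 8 - 64/((-1 + sqrt(3)*I)*(-27*k/2 + sqrt((128 - 27*k)^2 - 16384)/2 + 64)^(1/3)))/6) + C3*exp(z*((-27*k/2 + sqrt((128 - 27*k)^2 - 16384)/2 + 64)^(1/3) + sqrt(3)*I*(-27*k/2 + sqrt((128 - 27*k)^2 - 16384)/2 + 64)^(1/3) - 8 + 64/((1 + sqrt(3)*I)*(-27*k/2 + sqrt((128 - 27*k)^2 - 16384)/2 + 64)^(1/3)))/6)


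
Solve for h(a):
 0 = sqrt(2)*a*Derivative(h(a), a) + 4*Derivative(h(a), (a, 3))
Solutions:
 h(a) = C1 + Integral(C2*airyai(-sqrt(2)*a/2) + C3*airybi(-sqrt(2)*a/2), a)


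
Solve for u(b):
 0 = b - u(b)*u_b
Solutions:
 u(b) = -sqrt(C1 + b^2)
 u(b) = sqrt(C1 + b^2)


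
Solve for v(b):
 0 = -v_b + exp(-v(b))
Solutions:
 v(b) = log(C1 + b)


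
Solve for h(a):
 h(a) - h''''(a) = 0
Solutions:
 h(a) = C1*exp(-a) + C2*exp(a) + C3*sin(a) + C4*cos(a)


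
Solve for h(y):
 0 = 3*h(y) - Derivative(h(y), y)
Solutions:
 h(y) = C1*exp(3*y)


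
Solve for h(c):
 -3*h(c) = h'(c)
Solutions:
 h(c) = C1*exp(-3*c)


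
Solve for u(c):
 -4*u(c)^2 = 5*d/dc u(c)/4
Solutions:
 u(c) = 5/(C1 + 16*c)


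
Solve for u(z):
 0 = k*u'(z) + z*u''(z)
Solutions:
 u(z) = C1 + z^(1 - re(k))*(C2*sin(log(z)*Abs(im(k))) + C3*cos(log(z)*im(k)))


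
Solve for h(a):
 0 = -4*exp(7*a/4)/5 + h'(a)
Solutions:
 h(a) = C1 + 16*exp(7*a/4)/35


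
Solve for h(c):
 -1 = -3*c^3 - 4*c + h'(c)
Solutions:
 h(c) = C1 + 3*c^4/4 + 2*c^2 - c


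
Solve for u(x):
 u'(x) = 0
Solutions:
 u(x) = C1


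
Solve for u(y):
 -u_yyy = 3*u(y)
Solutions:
 u(y) = C3*exp(-3^(1/3)*y) + (C1*sin(3^(5/6)*y/2) + C2*cos(3^(5/6)*y/2))*exp(3^(1/3)*y/2)


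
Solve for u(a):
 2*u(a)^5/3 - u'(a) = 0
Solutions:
 u(a) = -3^(1/4)*(-1/(C1 + 8*a))^(1/4)
 u(a) = 3^(1/4)*(-1/(C1 + 8*a))^(1/4)
 u(a) = -3^(1/4)*I*(-1/(C1 + 8*a))^(1/4)
 u(a) = 3^(1/4)*I*(-1/(C1 + 8*a))^(1/4)


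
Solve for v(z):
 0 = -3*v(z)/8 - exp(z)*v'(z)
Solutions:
 v(z) = C1*exp(3*exp(-z)/8)


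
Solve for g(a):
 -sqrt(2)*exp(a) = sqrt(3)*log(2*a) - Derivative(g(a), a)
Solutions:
 g(a) = C1 + sqrt(3)*a*log(a) + sqrt(3)*a*(-1 + log(2)) + sqrt(2)*exp(a)


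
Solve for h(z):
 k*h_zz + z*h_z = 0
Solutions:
 h(z) = C1 + C2*sqrt(k)*erf(sqrt(2)*z*sqrt(1/k)/2)


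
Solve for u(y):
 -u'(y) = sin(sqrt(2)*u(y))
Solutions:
 u(y) = sqrt(2)*(pi - acos((-exp(2*sqrt(2)*C1) - exp(2*sqrt(2)*y))/(exp(2*sqrt(2)*C1) - exp(2*sqrt(2)*y)))/2)
 u(y) = sqrt(2)*acos((-exp(2*sqrt(2)*C1) - exp(2*sqrt(2)*y))/(exp(2*sqrt(2)*C1) - exp(2*sqrt(2)*y)))/2


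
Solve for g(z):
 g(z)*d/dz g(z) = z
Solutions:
 g(z) = -sqrt(C1 + z^2)
 g(z) = sqrt(C1 + z^2)


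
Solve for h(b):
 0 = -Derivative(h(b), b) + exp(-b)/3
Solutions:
 h(b) = C1 - exp(-b)/3


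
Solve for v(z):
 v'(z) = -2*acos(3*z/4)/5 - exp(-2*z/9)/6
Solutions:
 v(z) = C1 - 2*z*acos(3*z/4)/5 + 2*sqrt(16 - 9*z^2)/15 + 3*exp(-2*z/9)/4


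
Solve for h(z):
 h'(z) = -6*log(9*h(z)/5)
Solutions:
 Integral(1/(log(_y) - log(5) + 2*log(3)), (_y, h(z)))/6 = C1 - z


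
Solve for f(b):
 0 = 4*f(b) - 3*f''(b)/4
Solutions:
 f(b) = C1*exp(-4*sqrt(3)*b/3) + C2*exp(4*sqrt(3)*b/3)


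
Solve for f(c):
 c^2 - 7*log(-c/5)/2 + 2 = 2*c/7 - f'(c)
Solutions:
 f(c) = C1 - c^3/3 + c^2/7 + 7*c*log(-c)/2 + c*(-7*log(5) - 11)/2


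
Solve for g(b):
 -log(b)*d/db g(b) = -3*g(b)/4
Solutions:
 g(b) = C1*exp(3*li(b)/4)


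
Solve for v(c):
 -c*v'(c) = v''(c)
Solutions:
 v(c) = C1 + C2*erf(sqrt(2)*c/2)


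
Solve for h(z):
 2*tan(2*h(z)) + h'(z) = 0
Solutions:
 h(z) = -asin(C1*exp(-4*z))/2 + pi/2
 h(z) = asin(C1*exp(-4*z))/2


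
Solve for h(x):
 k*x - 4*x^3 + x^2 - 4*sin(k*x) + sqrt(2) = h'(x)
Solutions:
 h(x) = C1 + k*x^2/2 - x^4 + x^3/3 + sqrt(2)*x + 4*cos(k*x)/k


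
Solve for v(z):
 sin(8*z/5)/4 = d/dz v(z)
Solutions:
 v(z) = C1 - 5*cos(8*z/5)/32


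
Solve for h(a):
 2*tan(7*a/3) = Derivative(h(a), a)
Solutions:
 h(a) = C1 - 6*log(cos(7*a/3))/7


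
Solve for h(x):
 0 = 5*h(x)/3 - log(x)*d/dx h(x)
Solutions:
 h(x) = C1*exp(5*li(x)/3)


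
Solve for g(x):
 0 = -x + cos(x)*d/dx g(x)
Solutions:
 g(x) = C1 + Integral(x/cos(x), x)


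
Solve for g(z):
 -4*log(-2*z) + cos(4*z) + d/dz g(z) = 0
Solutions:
 g(z) = C1 + 4*z*log(-z) - 4*z + 4*z*log(2) - sin(4*z)/4


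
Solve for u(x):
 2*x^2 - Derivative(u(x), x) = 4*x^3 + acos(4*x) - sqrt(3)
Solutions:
 u(x) = C1 - x^4 + 2*x^3/3 - x*acos(4*x) + sqrt(3)*x + sqrt(1 - 16*x^2)/4


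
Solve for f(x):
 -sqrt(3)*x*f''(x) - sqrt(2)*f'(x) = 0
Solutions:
 f(x) = C1 + C2*x^(1 - sqrt(6)/3)


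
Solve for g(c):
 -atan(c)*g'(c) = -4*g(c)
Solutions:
 g(c) = C1*exp(4*Integral(1/atan(c), c))


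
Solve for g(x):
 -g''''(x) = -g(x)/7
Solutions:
 g(x) = C1*exp(-7^(3/4)*x/7) + C2*exp(7^(3/4)*x/7) + C3*sin(7^(3/4)*x/7) + C4*cos(7^(3/4)*x/7)


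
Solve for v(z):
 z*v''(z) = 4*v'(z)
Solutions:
 v(z) = C1 + C2*z^5


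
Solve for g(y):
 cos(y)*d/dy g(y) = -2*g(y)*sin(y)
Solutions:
 g(y) = C1*cos(y)^2


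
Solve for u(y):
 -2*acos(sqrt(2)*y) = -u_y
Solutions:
 u(y) = C1 + 2*y*acos(sqrt(2)*y) - sqrt(2)*sqrt(1 - 2*y^2)


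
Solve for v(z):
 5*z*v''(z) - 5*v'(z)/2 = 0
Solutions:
 v(z) = C1 + C2*z^(3/2)


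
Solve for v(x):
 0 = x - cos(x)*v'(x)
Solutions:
 v(x) = C1 + Integral(x/cos(x), x)


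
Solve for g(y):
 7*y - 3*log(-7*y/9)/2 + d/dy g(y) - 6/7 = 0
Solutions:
 g(y) = C1 - 7*y^2/2 + 3*y*log(-y)/2 + y*(-3*log(3) - 9/14 + 3*log(7)/2)


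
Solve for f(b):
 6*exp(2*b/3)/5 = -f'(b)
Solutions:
 f(b) = C1 - 9*exp(2*b/3)/5


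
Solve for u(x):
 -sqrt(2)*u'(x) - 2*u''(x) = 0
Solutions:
 u(x) = C1 + C2*exp(-sqrt(2)*x/2)


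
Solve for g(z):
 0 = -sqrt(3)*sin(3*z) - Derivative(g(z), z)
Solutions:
 g(z) = C1 + sqrt(3)*cos(3*z)/3


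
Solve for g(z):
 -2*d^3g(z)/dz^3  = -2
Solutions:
 g(z) = C1 + C2*z + C3*z^2 + z^3/6


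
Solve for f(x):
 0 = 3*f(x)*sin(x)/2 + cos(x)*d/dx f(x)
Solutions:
 f(x) = C1*cos(x)^(3/2)


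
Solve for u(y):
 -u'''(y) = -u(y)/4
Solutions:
 u(y) = C3*exp(2^(1/3)*y/2) + (C1*sin(2^(1/3)*sqrt(3)*y/4) + C2*cos(2^(1/3)*sqrt(3)*y/4))*exp(-2^(1/3)*y/4)


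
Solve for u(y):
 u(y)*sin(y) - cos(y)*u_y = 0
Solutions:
 u(y) = C1/cos(y)


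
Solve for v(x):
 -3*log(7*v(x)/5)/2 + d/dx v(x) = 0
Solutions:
 2*Integral(1/(-log(_y) - log(7) + log(5)), (_y, v(x)))/3 = C1 - x


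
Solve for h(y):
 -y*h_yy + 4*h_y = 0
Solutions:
 h(y) = C1 + C2*y^5


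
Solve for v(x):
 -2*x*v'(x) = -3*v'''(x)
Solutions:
 v(x) = C1 + Integral(C2*airyai(2^(1/3)*3^(2/3)*x/3) + C3*airybi(2^(1/3)*3^(2/3)*x/3), x)


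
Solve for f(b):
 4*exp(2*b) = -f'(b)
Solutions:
 f(b) = C1 - 2*exp(2*b)


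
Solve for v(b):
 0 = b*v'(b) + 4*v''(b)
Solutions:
 v(b) = C1 + C2*erf(sqrt(2)*b/4)


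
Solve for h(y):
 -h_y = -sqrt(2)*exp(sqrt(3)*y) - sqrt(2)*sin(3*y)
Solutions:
 h(y) = C1 + sqrt(6)*exp(sqrt(3)*y)/3 - sqrt(2)*cos(3*y)/3


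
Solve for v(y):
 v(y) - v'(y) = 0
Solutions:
 v(y) = C1*exp(y)


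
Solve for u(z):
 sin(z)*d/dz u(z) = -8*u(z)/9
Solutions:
 u(z) = C1*(cos(z) + 1)^(4/9)/(cos(z) - 1)^(4/9)


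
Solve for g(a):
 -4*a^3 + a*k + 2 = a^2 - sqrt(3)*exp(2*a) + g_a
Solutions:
 g(a) = C1 - a^4 - a^3/3 + a^2*k/2 + 2*a + sqrt(3)*exp(2*a)/2


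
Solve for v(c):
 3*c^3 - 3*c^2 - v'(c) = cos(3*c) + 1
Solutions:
 v(c) = C1 + 3*c^4/4 - c^3 - c - sin(3*c)/3


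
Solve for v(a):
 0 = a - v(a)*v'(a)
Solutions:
 v(a) = -sqrt(C1 + a^2)
 v(a) = sqrt(C1 + a^2)


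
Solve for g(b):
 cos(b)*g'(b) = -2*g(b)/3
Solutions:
 g(b) = C1*(sin(b) - 1)^(1/3)/(sin(b) + 1)^(1/3)


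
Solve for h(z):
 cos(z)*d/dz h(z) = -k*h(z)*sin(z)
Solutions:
 h(z) = C1*exp(k*log(cos(z)))


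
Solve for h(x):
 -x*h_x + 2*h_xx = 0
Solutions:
 h(x) = C1 + C2*erfi(x/2)


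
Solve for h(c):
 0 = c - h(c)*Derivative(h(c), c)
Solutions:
 h(c) = -sqrt(C1 + c^2)
 h(c) = sqrt(C1 + c^2)


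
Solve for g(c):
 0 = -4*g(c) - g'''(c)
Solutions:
 g(c) = C3*exp(-2^(2/3)*c) + (C1*sin(2^(2/3)*sqrt(3)*c/2) + C2*cos(2^(2/3)*sqrt(3)*c/2))*exp(2^(2/3)*c/2)


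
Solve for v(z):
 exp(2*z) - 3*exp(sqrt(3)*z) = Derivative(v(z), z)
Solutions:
 v(z) = C1 + exp(2*z)/2 - sqrt(3)*exp(sqrt(3)*z)


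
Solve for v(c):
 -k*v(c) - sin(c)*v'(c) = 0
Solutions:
 v(c) = C1*exp(k*(-log(cos(c) - 1) + log(cos(c) + 1))/2)


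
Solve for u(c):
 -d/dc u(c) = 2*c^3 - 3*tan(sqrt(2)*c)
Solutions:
 u(c) = C1 - c^4/2 - 3*sqrt(2)*log(cos(sqrt(2)*c))/2


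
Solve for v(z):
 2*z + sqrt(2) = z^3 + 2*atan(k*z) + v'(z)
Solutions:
 v(z) = C1 - z^4/4 + z^2 + sqrt(2)*z - 2*Piecewise((z*atan(k*z) - log(k^2*z^2 + 1)/(2*k), Ne(k, 0)), (0, True))


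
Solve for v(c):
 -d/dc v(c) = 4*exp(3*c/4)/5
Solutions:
 v(c) = C1 - 16*exp(3*c/4)/15


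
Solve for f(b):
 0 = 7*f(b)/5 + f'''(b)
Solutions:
 f(b) = C3*exp(-5^(2/3)*7^(1/3)*b/5) + (C1*sin(sqrt(3)*5^(2/3)*7^(1/3)*b/10) + C2*cos(sqrt(3)*5^(2/3)*7^(1/3)*b/10))*exp(5^(2/3)*7^(1/3)*b/10)


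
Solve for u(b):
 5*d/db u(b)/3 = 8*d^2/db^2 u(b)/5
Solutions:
 u(b) = C1 + C2*exp(25*b/24)


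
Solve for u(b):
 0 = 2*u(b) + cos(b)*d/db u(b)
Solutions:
 u(b) = C1*(sin(b) - 1)/(sin(b) + 1)


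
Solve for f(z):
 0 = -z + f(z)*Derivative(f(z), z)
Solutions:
 f(z) = -sqrt(C1 + z^2)
 f(z) = sqrt(C1 + z^2)


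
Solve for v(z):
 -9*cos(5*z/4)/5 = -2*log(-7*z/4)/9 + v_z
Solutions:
 v(z) = C1 + 2*z*log(-z)/9 - 4*z*log(2)/9 - 2*z/9 + 2*z*log(7)/9 - 36*sin(5*z/4)/25


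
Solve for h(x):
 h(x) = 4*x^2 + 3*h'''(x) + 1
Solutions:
 h(x) = C3*exp(3^(2/3)*x/3) + 4*x^2 + (C1*sin(3^(1/6)*x/2) + C2*cos(3^(1/6)*x/2))*exp(-3^(2/3)*x/6) + 1


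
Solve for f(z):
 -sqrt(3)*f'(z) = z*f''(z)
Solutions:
 f(z) = C1 + C2*z^(1 - sqrt(3))


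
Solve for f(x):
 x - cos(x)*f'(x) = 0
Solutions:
 f(x) = C1 + Integral(x/cos(x), x)


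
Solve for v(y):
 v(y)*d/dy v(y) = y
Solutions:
 v(y) = -sqrt(C1 + y^2)
 v(y) = sqrt(C1 + y^2)


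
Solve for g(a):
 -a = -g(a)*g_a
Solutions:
 g(a) = -sqrt(C1 + a^2)
 g(a) = sqrt(C1 + a^2)


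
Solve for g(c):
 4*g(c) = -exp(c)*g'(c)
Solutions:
 g(c) = C1*exp(4*exp(-c))


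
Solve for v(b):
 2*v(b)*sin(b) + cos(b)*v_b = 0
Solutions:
 v(b) = C1*cos(b)^2


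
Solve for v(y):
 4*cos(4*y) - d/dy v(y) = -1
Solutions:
 v(y) = C1 + y + sin(4*y)


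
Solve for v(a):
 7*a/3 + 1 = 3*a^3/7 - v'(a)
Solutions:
 v(a) = C1 + 3*a^4/28 - 7*a^2/6 - a


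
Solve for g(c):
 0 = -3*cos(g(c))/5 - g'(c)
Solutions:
 3*c/5 - log(sin(g(c)) - 1)/2 + log(sin(g(c)) + 1)/2 = C1


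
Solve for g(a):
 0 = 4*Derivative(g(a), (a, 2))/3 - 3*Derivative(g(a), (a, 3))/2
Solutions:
 g(a) = C1 + C2*a + C3*exp(8*a/9)


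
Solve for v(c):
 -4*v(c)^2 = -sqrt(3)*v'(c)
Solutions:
 v(c) = -3/(C1 + 4*sqrt(3)*c)


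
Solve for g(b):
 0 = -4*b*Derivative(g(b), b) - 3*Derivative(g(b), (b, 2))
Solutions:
 g(b) = C1 + C2*erf(sqrt(6)*b/3)


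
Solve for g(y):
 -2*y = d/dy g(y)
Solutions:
 g(y) = C1 - y^2


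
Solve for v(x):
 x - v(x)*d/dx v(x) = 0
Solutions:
 v(x) = -sqrt(C1 + x^2)
 v(x) = sqrt(C1 + x^2)


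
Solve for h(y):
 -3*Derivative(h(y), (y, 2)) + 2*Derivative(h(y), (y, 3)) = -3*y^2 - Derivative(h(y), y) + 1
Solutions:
 h(y) = C1 + C2*exp(y/2) + C3*exp(y) - y^3 - 9*y^2 - 41*y


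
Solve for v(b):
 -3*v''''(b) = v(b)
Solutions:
 v(b) = (C1*sin(sqrt(2)*3^(3/4)*b/6) + C2*cos(sqrt(2)*3^(3/4)*b/6))*exp(-sqrt(2)*3^(3/4)*b/6) + (C3*sin(sqrt(2)*3^(3/4)*b/6) + C4*cos(sqrt(2)*3^(3/4)*b/6))*exp(sqrt(2)*3^(3/4)*b/6)


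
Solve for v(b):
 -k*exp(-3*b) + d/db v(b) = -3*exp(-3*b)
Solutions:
 v(b) = C1 - k*exp(-3*b)/3 + exp(-3*b)


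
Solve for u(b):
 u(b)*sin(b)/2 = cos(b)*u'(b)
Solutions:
 u(b) = C1/sqrt(cos(b))


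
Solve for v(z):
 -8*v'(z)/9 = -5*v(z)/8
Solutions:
 v(z) = C1*exp(45*z/64)


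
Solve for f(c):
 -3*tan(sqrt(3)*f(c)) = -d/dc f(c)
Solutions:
 f(c) = sqrt(3)*(pi - asin(C1*exp(3*sqrt(3)*c)))/3
 f(c) = sqrt(3)*asin(C1*exp(3*sqrt(3)*c))/3


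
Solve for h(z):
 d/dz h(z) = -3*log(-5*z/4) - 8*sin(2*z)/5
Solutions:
 h(z) = C1 - 3*z*log(-z) - 3*z*log(5) + 3*z + 6*z*log(2) + 4*cos(2*z)/5


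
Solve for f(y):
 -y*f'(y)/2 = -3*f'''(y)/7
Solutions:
 f(y) = C1 + Integral(C2*airyai(6^(2/3)*7^(1/3)*y/6) + C3*airybi(6^(2/3)*7^(1/3)*y/6), y)


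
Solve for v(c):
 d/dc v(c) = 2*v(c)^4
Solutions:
 v(c) = (-1/(C1 + 6*c))^(1/3)
 v(c) = (-1/(C1 + 2*c))^(1/3)*(-3^(2/3) - 3*3^(1/6)*I)/6
 v(c) = (-1/(C1 + 2*c))^(1/3)*(-3^(2/3) + 3*3^(1/6)*I)/6


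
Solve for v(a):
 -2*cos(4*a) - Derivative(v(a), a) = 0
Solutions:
 v(a) = C1 - sin(4*a)/2


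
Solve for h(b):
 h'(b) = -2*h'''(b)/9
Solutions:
 h(b) = C1 + C2*sin(3*sqrt(2)*b/2) + C3*cos(3*sqrt(2)*b/2)


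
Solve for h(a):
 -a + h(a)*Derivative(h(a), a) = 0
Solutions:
 h(a) = -sqrt(C1 + a^2)
 h(a) = sqrt(C1 + a^2)


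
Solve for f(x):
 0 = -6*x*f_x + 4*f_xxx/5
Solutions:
 f(x) = C1 + Integral(C2*airyai(15^(1/3)*2^(2/3)*x/2) + C3*airybi(15^(1/3)*2^(2/3)*x/2), x)


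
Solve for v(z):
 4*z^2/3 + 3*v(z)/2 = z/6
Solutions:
 v(z) = z*(1 - 8*z)/9


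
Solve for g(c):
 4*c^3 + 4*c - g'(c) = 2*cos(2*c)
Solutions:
 g(c) = C1 + c^4 + 2*c^2 - sin(2*c)


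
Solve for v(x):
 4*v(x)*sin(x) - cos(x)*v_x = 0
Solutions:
 v(x) = C1/cos(x)^4


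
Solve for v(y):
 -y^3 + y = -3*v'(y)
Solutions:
 v(y) = C1 + y^4/12 - y^2/6


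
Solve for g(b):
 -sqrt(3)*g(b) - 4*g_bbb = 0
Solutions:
 g(b) = C3*exp(-2^(1/3)*3^(1/6)*b/2) + (C1*sin(2^(1/3)*3^(2/3)*b/4) + C2*cos(2^(1/3)*3^(2/3)*b/4))*exp(2^(1/3)*3^(1/6)*b/4)


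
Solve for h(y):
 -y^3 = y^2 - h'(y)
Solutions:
 h(y) = C1 + y^4/4 + y^3/3


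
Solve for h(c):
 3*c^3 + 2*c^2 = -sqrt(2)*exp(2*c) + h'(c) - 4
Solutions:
 h(c) = C1 + 3*c^4/4 + 2*c^3/3 + 4*c + sqrt(2)*exp(2*c)/2


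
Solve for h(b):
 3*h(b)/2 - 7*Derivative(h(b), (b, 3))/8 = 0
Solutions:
 h(b) = C3*exp(12^(1/3)*7^(2/3)*b/7) + (C1*sin(14^(2/3)*3^(5/6)*b/14) + C2*cos(14^(2/3)*3^(5/6)*b/14))*exp(-12^(1/3)*7^(2/3)*b/14)


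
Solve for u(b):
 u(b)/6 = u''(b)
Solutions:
 u(b) = C1*exp(-sqrt(6)*b/6) + C2*exp(sqrt(6)*b/6)


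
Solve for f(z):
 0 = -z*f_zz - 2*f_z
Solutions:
 f(z) = C1 + C2/z


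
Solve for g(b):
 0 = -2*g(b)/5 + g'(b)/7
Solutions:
 g(b) = C1*exp(14*b/5)


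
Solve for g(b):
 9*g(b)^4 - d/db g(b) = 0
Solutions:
 g(b) = (-1/(C1 + 27*b))^(1/3)
 g(b) = (-1/(C1 + 9*b))^(1/3)*(-3^(2/3) - 3*3^(1/6)*I)/6
 g(b) = (-1/(C1 + 9*b))^(1/3)*(-3^(2/3) + 3*3^(1/6)*I)/6


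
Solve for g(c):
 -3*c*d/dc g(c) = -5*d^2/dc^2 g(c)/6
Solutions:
 g(c) = C1 + C2*erfi(3*sqrt(5)*c/5)


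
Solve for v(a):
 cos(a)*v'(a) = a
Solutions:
 v(a) = C1 + Integral(a/cos(a), a)


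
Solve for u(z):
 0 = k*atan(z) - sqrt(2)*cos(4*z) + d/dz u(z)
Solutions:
 u(z) = C1 - k*(z*atan(z) - log(z^2 + 1)/2) + sqrt(2)*sin(4*z)/4


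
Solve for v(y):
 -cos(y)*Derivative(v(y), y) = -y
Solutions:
 v(y) = C1 + Integral(y/cos(y), y)


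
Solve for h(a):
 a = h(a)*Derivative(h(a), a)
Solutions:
 h(a) = -sqrt(C1 + a^2)
 h(a) = sqrt(C1 + a^2)


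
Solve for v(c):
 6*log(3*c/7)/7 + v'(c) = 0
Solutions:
 v(c) = C1 - 6*c*log(c)/7 - 6*c*log(3)/7 + 6*c/7 + 6*c*log(7)/7


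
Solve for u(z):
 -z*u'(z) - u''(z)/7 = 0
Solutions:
 u(z) = C1 + C2*erf(sqrt(14)*z/2)


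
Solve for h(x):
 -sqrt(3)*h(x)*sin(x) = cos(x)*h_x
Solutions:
 h(x) = C1*cos(x)^(sqrt(3))


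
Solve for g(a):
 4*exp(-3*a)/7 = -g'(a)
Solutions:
 g(a) = C1 + 4*exp(-3*a)/21


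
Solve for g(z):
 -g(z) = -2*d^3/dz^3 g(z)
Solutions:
 g(z) = C3*exp(2^(2/3)*z/2) + (C1*sin(2^(2/3)*sqrt(3)*z/4) + C2*cos(2^(2/3)*sqrt(3)*z/4))*exp(-2^(2/3)*z/4)


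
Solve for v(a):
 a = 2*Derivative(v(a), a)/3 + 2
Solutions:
 v(a) = C1 + 3*a^2/4 - 3*a


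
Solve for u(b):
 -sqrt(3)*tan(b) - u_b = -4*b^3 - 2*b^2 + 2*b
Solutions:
 u(b) = C1 + b^4 + 2*b^3/3 - b^2 + sqrt(3)*log(cos(b))


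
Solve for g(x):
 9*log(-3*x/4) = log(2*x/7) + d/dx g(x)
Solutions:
 g(x) = C1 + 8*x*log(x) + x*(-19*log(2) - 8 + log(137781) + 9*I*pi)


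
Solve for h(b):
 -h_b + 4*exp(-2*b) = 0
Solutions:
 h(b) = C1 - 2*exp(-2*b)


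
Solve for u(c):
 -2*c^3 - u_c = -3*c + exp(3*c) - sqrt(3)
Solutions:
 u(c) = C1 - c^4/2 + 3*c^2/2 + sqrt(3)*c - exp(3*c)/3


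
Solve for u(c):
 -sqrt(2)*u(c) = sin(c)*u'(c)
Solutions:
 u(c) = C1*(cos(c) + 1)^(sqrt(2)/2)/(cos(c) - 1)^(sqrt(2)/2)


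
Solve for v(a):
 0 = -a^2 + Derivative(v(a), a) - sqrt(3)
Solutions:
 v(a) = C1 + a^3/3 + sqrt(3)*a


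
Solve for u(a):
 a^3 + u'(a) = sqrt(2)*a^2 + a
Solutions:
 u(a) = C1 - a^4/4 + sqrt(2)*a^3/3 + a^2/2


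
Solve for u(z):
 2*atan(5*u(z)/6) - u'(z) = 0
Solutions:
 Integral(1/atan(5*_y/6), (_y, u(z))) = C1 + 2*z


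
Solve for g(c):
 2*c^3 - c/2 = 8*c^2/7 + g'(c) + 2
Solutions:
 g(c) = C1 + c^4/2 - 8*c^3/21 - c^2/4 - 2*c


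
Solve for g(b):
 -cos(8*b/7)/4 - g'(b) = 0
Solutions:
 g(b) = C1 - 7*sin(8*b/7)/32


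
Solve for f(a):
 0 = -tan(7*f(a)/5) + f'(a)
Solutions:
 f(a) = -5*asin(C1*exp(7*a/5))/7 + 5*pi/7
 f(a) = 5*asin(C1*exp(7*a/5))/7


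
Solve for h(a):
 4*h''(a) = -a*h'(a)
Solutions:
 h(a) = C1 + C2*erf(sqrt(2)*a/4)


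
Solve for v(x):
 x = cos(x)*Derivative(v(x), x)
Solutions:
 v(x) = C1 + Integral(x/cos(x), x)


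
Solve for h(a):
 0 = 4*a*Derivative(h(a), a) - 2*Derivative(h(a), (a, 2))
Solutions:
 h(a) = C1 + C2*erfi(a)


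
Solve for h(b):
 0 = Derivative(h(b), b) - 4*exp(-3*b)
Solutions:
 h(b) = C1 - 4*exp(-3*b)/3


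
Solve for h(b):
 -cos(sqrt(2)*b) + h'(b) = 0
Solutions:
 h(b) = C1 + sqrt(2)*sin(sqrt(2)*b)/2


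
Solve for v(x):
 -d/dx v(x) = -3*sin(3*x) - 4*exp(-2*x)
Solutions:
 v(x) = C1 - cos(3*x) - 2*exp(-2*x)


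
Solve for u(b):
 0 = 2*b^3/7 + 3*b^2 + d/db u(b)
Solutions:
 u(b) = C1 - b^4/14 - b^3


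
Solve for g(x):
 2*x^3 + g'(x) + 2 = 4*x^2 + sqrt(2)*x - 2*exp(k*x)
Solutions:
 g(x) = C1 - x^4/2 + 4*x^3/3 + sqrt(2)*x^2/2 - 2*x - 2*exp(k*x)/k


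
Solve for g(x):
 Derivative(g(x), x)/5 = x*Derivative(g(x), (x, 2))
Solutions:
 g(x) = C1 + C2*x^(6/5)


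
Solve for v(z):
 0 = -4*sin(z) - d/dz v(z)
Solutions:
 v(z) = C1 + 4*cos(z)


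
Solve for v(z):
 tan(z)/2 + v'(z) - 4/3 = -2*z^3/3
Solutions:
 v(z) = C1 - z^4/6 + 4*z/3 + log(cos(z))/2


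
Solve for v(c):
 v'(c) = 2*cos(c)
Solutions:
 v(c) = C1 + 2*sin(c)


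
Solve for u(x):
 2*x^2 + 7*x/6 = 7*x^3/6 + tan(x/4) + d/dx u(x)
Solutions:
 u(x) = C1 - 7*x^4/24 + 2*x^3/3 + 7*x^2/12 + 4*log(cos(x/4))


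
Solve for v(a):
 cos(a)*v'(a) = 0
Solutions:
 v(a) = C1


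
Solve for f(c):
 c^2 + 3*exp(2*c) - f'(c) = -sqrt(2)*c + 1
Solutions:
 f(c) = C1 + c^3/3 + sqrt(2)*c^2/2 - c + 3*exp(2*c)/2


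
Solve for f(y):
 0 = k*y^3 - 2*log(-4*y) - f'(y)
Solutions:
 f(y) = C1 + k*y^4/4 - 2*y*log(-y) + 2*y*(1 - 2*log(2))


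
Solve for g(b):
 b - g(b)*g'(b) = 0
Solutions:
 g(b) = -sqrt(C1 + b^2)
 g(b) = sqrt(C1 + b^2)


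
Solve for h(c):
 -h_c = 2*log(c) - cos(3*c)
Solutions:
 h(c) = C1 - 2*c*log(c) + 2*c + sin(3*c)/3
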